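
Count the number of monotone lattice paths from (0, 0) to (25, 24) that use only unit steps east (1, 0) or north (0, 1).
Number of paths = 63205303218876

A monotone lattice path from (0, 0) to (25, 24) consists of 25 east steps and 24 north steps in some order, so it is determined by which 25 of the 49 steps are east. The count is C(49, 25) = 63205303218876.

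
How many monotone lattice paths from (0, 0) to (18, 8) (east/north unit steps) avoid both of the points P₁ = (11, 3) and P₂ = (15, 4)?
Number of paths = 1202027

Inclusion–exclusion. Total paths: C(26, 18) = 1562275. Through P₁: C(14, 11)·C(12, 7) = 288288. Through P₂: C(19, 15)·C(7, 3) = 135660. Since P₁ is strictly southwest of P₂, a monotone path through both must visit P₁ then P₂; paths through both = C(14, 11)·C(5, 4)·C(7, 3) = 63700. Avoid both = 1562275 − 288288 − 135660 + 63700 = 1202027.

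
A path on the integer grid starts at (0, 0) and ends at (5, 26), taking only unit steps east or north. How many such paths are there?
Number of paths = 169911

A monotone lattice path from (0, 0) to (5, 26) consists of 5 east steps and 26 north steps in some order, so it is determined by which 5 of the 31 steps are east. The count is C(31, 5) = 169911.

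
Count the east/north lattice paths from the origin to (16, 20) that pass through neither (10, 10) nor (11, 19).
Number of paths = 5511667622

Inclusion–exclusion. Total paths: C(36, 16) = 7307872110. Through P₁: C(20, 10)·C(16, 6) = 1479526048. Through P₂: C(30, 11)·C(6, 5) = 327763800. Since P₁ is strictly southwest of P₂, a monotone path through both must visit P₁ then P₂; paths through both = C(20, 10)·C(10, 1)·C(6, 5) = 11085360. Avoid both = 7307872110 − 1479526048 − 327763800 + 11085360 = 5511667622.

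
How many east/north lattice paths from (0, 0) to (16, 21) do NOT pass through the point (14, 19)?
Number of paths = 7962919470

Total paths from (0, 0) to (16, 21): C(37, 16) = 12875774670. Paths through (14, 19): (paths (0, 0) → (14, 19)) × (paths (14, 19) → (16, 21)) = C(33, 14) · C(4, 2) = 818809200 · 6 = 4912855200. Avoidance count = 12875774670 − 4912855200 = 7962919470.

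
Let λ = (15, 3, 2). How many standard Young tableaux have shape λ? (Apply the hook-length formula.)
# SYT of shape (15, 3, 2) = 55575

Hook-length formula: f^λ = n! / Π hook(c), product over all cells c of the Young diagram. For λ = (15, 3, 2), n = 20 boxes. Hook lengths by row (left-to-right, top-to-bottom): [17, 16, 14, 12, 11, 10, 9, 8, 7, 6, 5, 4, 3, 2, 1]; [4, 3, 1]; [2, 1]. Product of hooks = 43776914227200. So f^λ = 20! / 43776914227200 = 2432902008176640000 / 43776914227200 = 55575.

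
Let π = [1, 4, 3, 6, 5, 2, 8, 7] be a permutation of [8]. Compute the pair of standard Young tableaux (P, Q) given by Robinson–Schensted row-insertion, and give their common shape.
P = [1, 2, 5, 7] / [3, 6, 8] / [4];  Q = [1, 2, 4, 7] / [3, 5, 8] / [6];  common shape = (4, 3, 1)

Row-insert the values π_1, π_2, … into P one at a time, bumping the leftmost entry strictly greater than the inserted value down to the next row. The recording tableau Q records, in position (i, j), the step at which that cell was added to P.
  Insert 1 (step 1): P = [1];  Q = [1]
  Insert 4 (step 2): P = [1, 4];  Q = [1, 2]
  Insert 3 (step 3): P = [1, 3] / [4];  Q = [1, 2] / [3]
  Insert 6 (step 4): P = [1, 3, 6] / [4];  Q = [1, 2, 4] / [3]
  Insert 5 (step 5): P = [1, 3, 5] / [4, 6];  Q = [1, 2, 4] / [3, 5]
  Insert 2 (step 6): P = [1, 2, 5] / [3, 6] / [4];  Q = [1, 2, 4] / [3, 5] / [6]
  Insert 8 (step 7): P = [1, 2, 5, 8] / [3, 6] / [4];  Q = [1, 2, 4, 7] / [3, 5] / [6]
  Insert 7 (step 8): P = [1, 2, 5, 7] / [3, 6, 8] / [4];  Q = [1, 2, 4, 7] / [3, 5, 8] / [6]
Final shape: (4, 3, 1).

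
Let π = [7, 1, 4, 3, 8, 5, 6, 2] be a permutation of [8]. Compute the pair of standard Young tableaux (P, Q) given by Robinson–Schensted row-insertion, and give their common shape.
P = [1, 2, 5, 6] / [3, 8] / [4] / [7];  Q = [1, 3, 5, 7] / [2, 6] / [4] / [8];  common shape = (4, 2, 1, 1)

Row-insert the values π_1, π_2, … into P one at a time, bumping the leftmost entry strictly greater than the inserted value down to the next row. The recording tableau Q records, in position (i, j), the step at which that cell was added to P.
  Insert 7 (step 1): P = [7];  Q = [1]
  Insert 1 (step 2): P = [1] / [7];  Q = [1] / [2]
  Insert 4 (step 3): P = [1, 4] / [7];  Q = [1, 3] / [2]
  Insert 3 (step 4): P = [1, 3] / [4] / [7];  Q = [1, 3] / [2] / [4]
  Insert 8 (step 5): P = [1, 3, 8] / [4] / [7];  Q = [1, 3, 5] / [2] / [4]
  Insert 5 (step 6): P = [1, 3, 5] / [4, 8] / [7];  Q = [1, 3, 5] / [2, 6] / [4]
  Insert 6 (step 7): P = [1, 3, 5, 6] / [4, 8] / [7];  Q = [1, 3, 5, 7] / [2, 6] / [4]
  Insert 2 (step 8): P = [1, 2, 5, 6] / [3, 8] / [4] / [7];  Q = [1, 3, 5, 7] / [2, 6] / [4] / [8]
Final shape: (4, 2, 1, 1).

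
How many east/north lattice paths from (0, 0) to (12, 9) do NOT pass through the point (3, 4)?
Number of paths = 223860

Total paths from (0, 0) to (12, 9): C(21, 12) = 293930. Paths through (3, 4): (paths (0, 0) → (3, 4)) × (paths (3, 4) → (12, 9)) = C(7, 3) · C(14, 9) = 35 · 2002 = 70070. Avoidance count = 293930 − 70070 = 223860.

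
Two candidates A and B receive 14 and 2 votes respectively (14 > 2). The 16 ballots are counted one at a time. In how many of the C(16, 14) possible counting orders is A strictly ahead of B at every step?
Strict-lead orderings = 90

Total orderings of the 16 votes with 14 for A: C(16, 14) = 120. By the Bertrand ballot formula (Cycle Lemma / reflection principle), the number of orderings in which A is strictly ahead of B throughout is (p − q)/(p + q) · C(p + q, p) = (14 − 2)/(14 + 2) · 120 = 90.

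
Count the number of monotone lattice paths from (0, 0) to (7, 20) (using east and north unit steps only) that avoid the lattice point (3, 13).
Number of paths = 703230

Total paths from (0, 0) to (7, 20): C(27, 7) = 888030. Paths through (3, 13): (paths (0, 0) → (3, 13)) × (paths (3, 13) → (7, 20)) = C(16, 3) · C(11, 4) = 560 · 330 = 184800. Avoidance count = 888030 − 184800 = 703230.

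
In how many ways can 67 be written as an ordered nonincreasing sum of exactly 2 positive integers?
p(67, 2 parts) = 33

Partitions of n into exactly k parts are in bijection with partitions of n − k into at most k parts (subtract 1 from each part). So p(67, exactly 2) = p(65, parts ≤ 2). Computing via the recurrence p(m, j) = p(m, j−1) + p(m−j, j) gives 33.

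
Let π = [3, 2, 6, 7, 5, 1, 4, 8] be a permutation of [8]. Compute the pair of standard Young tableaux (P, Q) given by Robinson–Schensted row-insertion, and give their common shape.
P = [1, 4, 7, 8] / [2, 5] / [3, 6];  Q = [1, 3, 4, 8] / [2, 5] / [6, 7];  common shape = (4, 2, 2)

Row-insert the values π_1, π_2, … into P one at a time, bumping the leftmost entry strictly greater than the inserted value down to the next row. The recording tableau Q records, in position (i, j), the step at which that cell was added to P.
  Insert 3 (step 1): P = [3];  Q = [1]
  Insert 2 (step 2): P = [2] / [3];  Q = [1] / [2]
  Insert 6 (step 3): P = [2, 6] / [3];  Q = [1, 3] / [2]
  Insert 7 (step 4): P = [2, 6, 7] / [3];  Q = [1, 3, 4] / [2]
  Insert 5 (step 5): P = [2, 5, 7] / [3, 6];  Q = [1, 3, 4] / [2, 5]
  Insert 1 (step 6): P = [1, 5, 7] / [2, 6] / [3];  Q = [1, 3, 4] / [2, 5] / [6]
  Insert 4 (step 7): P = [1, 4, 7] / [2, 5] / [3, 6];  Q = [1, 3, 4] / [2, 5] / [6, 7]
  Insert 8 (step 8): P = [1, 4, 7, 8] / [2, 5] / [3, 6];  Q = [1, 3, 4, 8] / [2, 5] / [6, 7]
Final shape: (4, 2, 2).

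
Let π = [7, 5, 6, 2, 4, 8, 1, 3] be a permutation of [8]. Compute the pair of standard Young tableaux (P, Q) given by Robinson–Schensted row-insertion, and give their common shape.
P = [1, 3, 8] / [2, 4] / [5, 6] / [7];  Q = [1, 3, 6] / [2, 5] / [4, 8] / [7];  common shape = (3, 2, 2, 1)

Row-insert the values π_1, π_2, … into P one at a time, bumping the leftmost entry strictly greater than the inserted value down to the next row. The recording tableau Q records, in position (i, j), the step at which that cell was added to P.
  Insert 7 (step 1): P = [7];  Q = [1]
  Insert 5 (step 2): P = [5] / [7];  Q = [1] / [2]
  Insert 6 (step 3): P = [5, 6] / [7];  Q = [1, 3] / [2]
  Insert 2 (step 4): P = [2, 6] / [5] / [7];  Q = [1, 3] / [2] / [4]
  Insert 4 (step 5): P = [2, 4] / [5, 6] / [7];  Q = [1, 3] / [2, 5] / [4]
  Insert 8 (step 6): P = [2, 4, 8] / [5, 6] / [7];  Q = [1, 3, 6] / [2, 5] / [4]
  Insert 1 (step 7): P = [1, 4, 8] / [2, 6] / [5] / [7];  Q = [1, 3, 6] / [2, 5] / [4] / [7]
  Insert 3 (step 8): P = [1, 3, 8] / [2, 4] / [5, 6] / [7];  Q = [1, 3, 6] / [2, 5] / [4, 8] / [7]
Final shape: (3, 2, 2, 1).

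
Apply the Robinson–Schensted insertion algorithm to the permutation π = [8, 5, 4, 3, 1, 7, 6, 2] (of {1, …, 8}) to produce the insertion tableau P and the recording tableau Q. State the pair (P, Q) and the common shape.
P = [1, 2] / [3, 6] / [4, 7] / [5] / [8];  Q = [1, 6] / [2, 7] / [3, 8] / [4] / [5];  common shape = (2, 2, 2, 1, 1)

Row-insert the values π_1, π_2, … into P one at a time, bumping the leftmost entry strictly greater than the inserted value down to the next row. The recording tableau Q records, in position (i, j), the step at which that cell was added to P.
  Insert 8 (step 1): P = [8];  Q = [1]
  Insert 5 (step 2): P = [5] / [8];  Q = [1] / [2]
  Insert 4 (step 3): P = [4] / [5] / [8];  Q = [1] / [2] / [3]
  Insert 3 (step 4): P = [3] / [4] / [5] / [8];  Q = [1] / [2] / [3] / [4]
  Insert 1 (step 5): P = [1] / [3] / [4] / [5] / [8];  Q = [1] / [2] / [3] / [4] / [5]
  Insert 7 (step 6): P = [1, 7] / [3] / [4] / [5] / [8];  Q = [1, 6] / [2] / [3] / [4] / [5]
  Insert 6 (step 7): P = [1, 6] / [3, 7] / [4] / [5] / [8];  Q = [1, 6] / [2, 7] / [3] / [4] / [5]
  Insert 2 (step 8): P = [1, 2] / [3, 6] / [4, 7] / [5] / [8];  Q = [1, 6] / [2, 7] / [3, 8] / [4] / [5]
Final shape: (2, 2, 2, 1, 1).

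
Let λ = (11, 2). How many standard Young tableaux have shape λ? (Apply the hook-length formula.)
# SYT of shape (11, 2) = 65

Hook-length formula: f^λ = n! / Π hook(c), product over all cells c of the Young diagram. For λ = (11, 2), n = 13 boxes. Hook lengths by row (left-to-right, top-to-bottom): [12, 11, 9, 8, 7, 6, 5, 4, 3, 2, 1]; [2, 1]. Product of hooks = 95800320. So f^λ = 13! / 95800320 = 6227020800 / 95800320 = 65.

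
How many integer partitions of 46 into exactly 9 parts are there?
p(46, 9 parts) = 8824

Partitions of n into exactly k parts are in bijection with partitions of n − k into at most k parts (subtract 1 from each part). So p(46, exactly 9) = p(37, parts ≤ 9). Computing via the recurrence p(m, j) = p(m, j−1) + p(m−j, j) gives 8824.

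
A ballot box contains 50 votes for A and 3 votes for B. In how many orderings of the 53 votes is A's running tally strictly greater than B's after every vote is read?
Strict-lead orderings = 20774

Total orderings of the 53 votes with 50 for A: C(53, 50) = 23426. By the Bertrand ballot formula (Cycle Lemma / reflection principle), the number of orderings in which A is strictly ahead of B throughout is (p − q)/(p + q) · C(p + q, p) = (50 − 3)/(50 + 3) · 23426 = 20774.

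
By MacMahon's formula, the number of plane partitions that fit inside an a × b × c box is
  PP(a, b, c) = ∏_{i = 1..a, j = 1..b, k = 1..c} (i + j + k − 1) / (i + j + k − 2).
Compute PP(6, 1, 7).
PP(6, 1, 7) = 1716

Evaluate the triple product over i = 1..6, j = 1..1, k = 1..7. The factors are (2/1) · (3/2) · (4/3) · (5/4) · (6/5) · (7/6) · (8/7) · (3/2) · … (42 factors total). The numerators and denominators telescope so the product is an integer; carrying out the multiplication exactly gives PP(6, 1, 7) = 1716.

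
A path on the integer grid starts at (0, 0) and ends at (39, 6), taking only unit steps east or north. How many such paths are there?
Number of paths = 8145060

A monotone lattice path from (0, 0) to (39, 6) consists of 39 east steps and 6 north steps in some order, so it is determined by which 39 of the 45 steps are east. The count is C(45, 39) = 8145060.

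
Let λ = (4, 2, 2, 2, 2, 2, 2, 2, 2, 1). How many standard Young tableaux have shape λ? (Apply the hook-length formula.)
# SYT of shape (4, 2, 2, 2, 2, 2, 2, 2, 2, 1) = 2441880

Hook-length formula: f^λ = n! / Π hook(c), product over all cells c of the Young diagram. For λ = (4, 2, 2, 2, 2, 2, 2, 2, 2, 1), n = 21 boxes. Hook lengths by row (left-to-right, top-to-bottom): [13, 11, 2, 1]; [10, 8]; [9, 7]; [8, 6]; [7, 5]; [6, 4]; [5, 3]; [4, 2]; [3, 1]; [1]. Product of hooks = 20922789888000. So f^λ = 21! / 20922789888000 = 51090942171709440000 / 20922789888000 = 2441880.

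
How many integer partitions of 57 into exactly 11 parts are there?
p(57, 11 parts) = 47420

Partitions of n into exactly k parts are in bijection with partitions of n − k into at most k parts (subtract 1 from each part). So p(57, exactly 11) = p(46, parts ≤ 11). Computing via the recurrence p(m, j) = p(m, j−1) + p(m−j, j) gives 47420.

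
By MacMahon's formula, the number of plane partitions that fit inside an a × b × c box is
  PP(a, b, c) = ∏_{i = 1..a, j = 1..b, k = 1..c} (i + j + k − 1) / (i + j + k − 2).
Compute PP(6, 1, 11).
PP(6, 1, 11) = 12376

Evaluate the triple product over i = 1..6, j = 1..1, k = 1..11. The factors are (2/1) · (3/2) · (4/3) · (5/4) · (6/5) · (7/6) · (8/7) · (9/8) · … (66 factors total). The numerators and denominators telescope so the product is an integer; carrying out the multiplication exactly gives PP(6, 1, 11) = 12376.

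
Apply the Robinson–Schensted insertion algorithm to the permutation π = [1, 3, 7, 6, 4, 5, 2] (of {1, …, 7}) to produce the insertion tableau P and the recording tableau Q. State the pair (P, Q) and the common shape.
P = [1, 2, 4, 5] / [3] / [6] / [7];  Q = [1, 2, 3, 6] / [4] / [5] / [7];  common shape = (4, 1, 1, 1)

Row-insert the values π_1, π_2, … into P one at a time, bumping the leftmost entry strictly greater than the inserted value down to the next row. The recording tableau Q records, in position (i, j), the step at which that cell was added to P.
  Insert 1 (step 1): P = [1];  Q = [1]
  Insert 3 (step 2): P = [1, 3];  Q = [1, 2]
  Insert 7 (step 3): P = [1, 3, 7];  Q = [1, 2, 3]
  Insert 6 (step 4): P = [1, 3, 6] / [7];  Q = [1, 2, 3] / [4]
  Insert 4 (step 5): P = [1, 3, 4] / [6] / [7];  Q = [1, 2, 3] / [4] / [5]
  Insert 5 (step 6): P = [1, 3, 4, 5] / [6] / [7];  Q = [1, 2, 3, 6] / [4] / [5]
  Insert 2 (step 7): P = [1, 2, 4, 5] / [3] / [6] / [7];  Q = [1, 2, 3, 6] / [4] / [5] / [7]
Final shape: (4, 1, 1, 1).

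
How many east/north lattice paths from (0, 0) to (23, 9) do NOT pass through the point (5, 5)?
Number of paths = 26205420

Total paths from (0, 0) to (23, 9): C(32, 23) = 28048800. Paths through (5, 5): (paths (0, 0) → (5, 5)) × (paths (5, 5) → (23, 9)) = C(10, 5) · C(22, 18) = 252 · 7315 = 1843380. Avoidance count = 28048800 − 1843380 = 26205420.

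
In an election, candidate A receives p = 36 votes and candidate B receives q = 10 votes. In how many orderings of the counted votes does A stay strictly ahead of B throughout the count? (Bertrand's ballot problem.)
Strict-lead orderings = 2304024151

Total orderings of the 46 votes with 36 for A: C(46, 36) = 4076350421. By the Bertrand ballot formula (Cycle Lemma / reflection principle), the number of orderings in which A is strictly ahead of B throughout is (p − q)/(p + q) · C(p + q, p) = (36 − 10)/(36 + 10) · 4076350421 = 2304024151.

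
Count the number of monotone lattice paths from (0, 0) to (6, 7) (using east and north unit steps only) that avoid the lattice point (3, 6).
Number of paths = 1380

Total paths from (0, 0) to (6, 7): C(13, 6) = 1716. Paths through (3, 6): (paths (0, 0) → (3, 6)) × (paths (3, 6) → (6, 7)) = C(9, 3) · C(4, 3) = 84 · 4 = 336. Avoidance count = 1716 − 336 = 1380.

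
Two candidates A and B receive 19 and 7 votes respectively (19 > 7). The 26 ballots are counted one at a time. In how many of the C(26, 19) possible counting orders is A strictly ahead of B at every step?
Strict-lead orderings = 303600

Total orderings of the 26 votes with 19 for A: C(26, 19) = 657800. By the Bertrand ballot formula (Cycle Lemma / reflection principle), the number of orderings in which A is strictly ahead of B throughout is (p − q)/(p + q) · C(p + q, p) = (19 − 7)/(19 + 7) · 657800 = 303600.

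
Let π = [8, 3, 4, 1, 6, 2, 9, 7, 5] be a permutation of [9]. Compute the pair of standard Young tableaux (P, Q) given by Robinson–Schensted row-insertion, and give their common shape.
P = [1, 2, 5, 7] / [3, 4, 6] / [8, 9];  Q = [1, 3, 5, 7] / [2, 6, 8] / [4, 9];  common shape = (4, 3, 2)

Row-insert the values π_1, π_2, … into P one at a time, bumping the leftmost entry strictly greater than the inserted value down to the next row. The recording tableau Q records, in position (i, j), the step at which that cell was added to P.
  Insert 8 (step 1): P = [8];  Q = [1]
  Insert 3 (step 2): P = [3] / [8];  Q = [1] / [2]
  Insert 4 (step 3): P = [3, 4] / [8];  Q = [1, 3] / [2]
  Insert 1 (step 4): P = [1, 4] / [3] / [8];  Q = [1, 3] / [2] / [4]
  Insert 6 (step 5): P = [1, 4, 6] / [3] / [8];  Q = [1, 3, 5] / [2] / [4]
  Insert 2 (step 6): P = [1, 2, 6] / [3, 4] / [8];  Q = [1, 3, 5] / [2, 6] / [4]
  Insert 9 (step 7): P = [1, 2, 6, 9] / [3, 4] / [8];  Q = [1, 3, 5, 7] / [2, 6] / [4]
  Insert 7 (step 8): P = [1, 2, 6, 7] / [3, 4, 9] / [8];  Q = [1, 3, 5, 7] / [2, 6, 8] / [4]
  Insert 5 (step 9): P = [1, 2, 5, 7] / [3, 4, 6] / [8, 9];  Q = [1, 3, 5, 7] / [2, 6, 8] / [4, 9]
Final shape: (4, 3, 2).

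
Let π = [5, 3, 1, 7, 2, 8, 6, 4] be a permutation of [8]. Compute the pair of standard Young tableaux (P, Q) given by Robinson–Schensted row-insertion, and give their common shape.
P = [1, 2, 4] / [3, 6, 8] / [5, 7];  Q = [1, 4, 6] / [2, 5, 7] / [3, 8];  common shape = (3, 3, 2)

Row-insert the values π_1, π_2, … into P one at a time, bumping the leftmost entry strictly greater than the inserted value down to the next row. The recording tableau Q records, in position (i, j), the step at which that cell was added to P.
  Insert 5 (step 1): P = [5];  Q = [1]
  Insert 3 (step 2): P = [3] / [5];  Q = [1] / [2]
  Insert 1 (step 3): P = [1] / [3] / [5];  Q = [1] / [2] / [3]
  Insert 7 (step 4): P = [1, 7] / [3] / [5];  Q = [1, 4] / [2] / [3]
  Insert 2 (step 5): P = [1, 2] / [3, 7] / [5];  Q = [1, 4] / [2, 5] / [3]
  Insert 8 (step 6): P = [1, 2, 8] / [3, 7] / [5];  Q = [1, 4, 6] / [2, 5] / [3]
  Insert 6 (step 7): P = [1, 2, 6] / [3, 7, 8] / [5];  Q = [1, 4, 6] / [2, 5, 7] / [3]
  Insert 4 (step 8): P = [1, 2, 4] / [3, 6, 8] / [5, 7];  Q = [1, 4, 6] / [2, 5, 7] / [3, 8]
Final shape: (3, 3, 2).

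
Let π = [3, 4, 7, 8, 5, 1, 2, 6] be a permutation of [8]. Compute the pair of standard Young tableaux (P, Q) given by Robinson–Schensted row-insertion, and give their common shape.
P = [1, 2, 5, 6] / [3, 4, 8] / [7];  Q = [1, 2, 3, 4] / [5, 7, 8] / [6];  common shape = (4, 3, 1)

Row-insert the values π_1, π_2, … into P one at a time, bumping the leftmost entry strictly greater than the inserted value down to the next row. The recording tableau Q records, in position (i, j), the step at which that cell was added to P.
  Insert 3 (step 1): P = [3];  Q = [1]
  Insert 4 (step 2): P = [3, 4];  Q = [1, 2]
  Insert 7 (step 3): P = [3, 4, 7];  Q = [1, 2, 3]
  Insert 8 (step 4): P = [3, 4, 7, 8];  Q = [1, 2, 3, 4]
  Insert 5 (step 5): P = [3, 4, 5, 8] / [7];  Q = [1, 2, 3, 4] / [5]
  Insert 1 (step 6): P = [1, 4, 5, 8] / [3] / [7];  Q = [1, 2, 3, 4] / [5] / [6]
  Insert 2 (step 7): P = [1, 2, 5, 8] / [3, 4] / [7];  Q = [1, 2, 3, 4] / [5, 7] / [6]
  Insert 6 (step 8): P = [1, 2, 5, 6] / [3, 4, 8] / [7];  Q = [1, 2, 3, 4] / [5, 7, 8] / [6]
Final shape: (4, 3, 1).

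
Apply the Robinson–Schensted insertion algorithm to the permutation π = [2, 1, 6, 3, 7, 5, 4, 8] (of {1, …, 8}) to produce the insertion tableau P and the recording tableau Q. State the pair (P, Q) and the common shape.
P = [1, 3, 4, 8] / [2, 5, 7] / [6];  Q = [1, 3, 5, 8] / [2, 4, 6] / [7];  common shape = (4, 3, 1)

Row-insert the values π_1, π_2, … into P one at a time, bumping the leftmost entry strictly greater than the inserted value down to the next row. The recording tableau Q records, in position (i, j), the step at which that cell was added to P.
  Insert 2 (step 1): P = [2];  Q = [1]
  Insert 1 (step 2): P = [1] / [2];  Q = [1] / [2]
  Insert 6 (step 3): P = [1, 6] / [2];  Q = [1, 3] / [2]
  Insert 3 (step 4): P = [1, 3] / [2, 6];  Q = [1, 3] / [2, 4]
  Insert 7 (step 5): P = [1, 3, 7] / [2, 6];  Q = [1, 3, 5] / [2, 4]
  Insert 5 (step 6): P = [1, 3, 5] / [2, 6, 7];  Q = [1, 3, 5] / [2, 4, 6]
  Insert 4 (step 7): P = [1, 3, 4] / [2, 5, 7] / [6];  Q = [1, 3, 5] / [2, 4, 6] / [7]
  Insert 8 (step 8): P = [1, 3, 4, 8] / [2, 5, 7] / [6];  Q = [1, 3, 5, 8] / [2, 4, 6] / [7]
Final shape: (4, 3, 1).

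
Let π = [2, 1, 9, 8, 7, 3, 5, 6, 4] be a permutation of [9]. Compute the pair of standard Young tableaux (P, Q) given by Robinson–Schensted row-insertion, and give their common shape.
P = [1, 3, 4, 6] / [2, 5] / [7] / [8] / [9];  Q = [1, 3, 7, 8] / [2, 4] / [5] / [6] / [9];  common shape = (4, 2, 1, 1, 1)

Row-insert the values π_1, π_2, … into P one at a time, bumping the leftmost entry strictly greater than the inserted value down to the next row. The recording tableau Q records, in position (i, j), the step at which that cell was added to P.
  Insert 2 (step 1): P = [2];  Q = [1]
  Insert 1 (step 2): P = [1] / [2];  Q = [1] / [2]
  Insert 9 (step 3): P = [1, 9] / [2];  Q = [1, 3] / [2]
  Insert 8 (step 4): P = [1, 8] / [2, 9];  Q = [1, 3] / [2, 4]
  Insert 7 (step 5): P = [1, 7] / [2, 8] / [9];  Q = [1, 3] / [2, 4] / [5]
  Insert 3 (step 6): P = [1, 3] / [2, 7] / [8] / [9];  Q = [1, 3] / [2, 4] / [5] / [6]
  Insert 5 (step 7): P = [1, 3, 5] / [2, 7] / [8] / [9];  Q = [1, 3, 7] / [2, 4] / [5] / [6]
  Insert 6 (step 8): P = [1, 3, 5, 6] / [2, 7] / [8] / [9];  Q = [1, 3, 7, 8] / [2, 4] / [5] / [6]
  Insert 4 (step 9): P = [1, 3, 4, 6] / [2, 5] / [7] / [8] / [9];  Q = [1, 3, 7, 8] / [2, 4] / [5] / [6] / [9]
Final shape: (4, 2, 1, 1, 1).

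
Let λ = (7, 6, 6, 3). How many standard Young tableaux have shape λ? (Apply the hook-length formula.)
# SYT of shape (7, 6, 6, 3) = 213393180

Hook-length formula: f^λ = n! / Π hook(c), product over all cells c of the Young diagram. For λ = (7, 6, 6, 3), n = 22 boxes. Hook lengths by row (left-to-right, top-to-bottom): [10, 9, 8, 6, 5, 4, 1]; [8, 7, 6, 4, 3, 2]; [7, 6, 5, 3, 2, 1]; [3, 2, 1]. Product of hooks = 5267275776000. So f^λ = 22! / 5267275776000 = 1124000727777607680000 / 5267275776000 = 213393180.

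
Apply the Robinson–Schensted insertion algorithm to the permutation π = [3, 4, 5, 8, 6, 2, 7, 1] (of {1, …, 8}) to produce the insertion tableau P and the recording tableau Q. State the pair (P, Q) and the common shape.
P = [1, 4, 5, 6, 7] / [2] / [3] / [8];  Q = [1, 2, 3, 4, 7] / [5] / [6] / [8];  common shape = (5, 1, 1, 1)

Row-insert the values π_1, π_2, … into P one at a time, bumping the leftmost entry strictly greater than the inserted value down to the next row. The recording tableau Q records, in position (i, j), the step at which that cell was added to P.
  Insert 3 (step 1): P = [3];  Q = [1]
  Insert 4 (step 2): P = [3, 4];  Q = [1, 2]
  Insert 5 (step 3): P = [3, 4, 5];  Q = [1, 2, 3]
  Insert 8 (step 4): P = [3, 4, 5, 8];  Q = [1, 2, 3, 4]
  Insert 6 (step 5): P = [3, 4, 5, 6] / [8];  Q = [1, 2, 3, 4] / [5]
  Insert 2 (step 6): P = [2, 4, 5, 6] / [3] / [8];  Q = [1, 2, 3, 4] / [5] / [6]
  Insert 7 (step 7): P = [2, 4, 5, 6, 7] / [3] / [8];  Q = [1, 2, 3, 4, 7] / [5] / [6]
  Insert 1 (step 8): P = [1, 4, 5, 6, 7] / [2] / [3] / [8];  Q = [1, 2, 3, 4, 7] / [5] / [6] / [8]
Final shape: (5, 1, 1, 1).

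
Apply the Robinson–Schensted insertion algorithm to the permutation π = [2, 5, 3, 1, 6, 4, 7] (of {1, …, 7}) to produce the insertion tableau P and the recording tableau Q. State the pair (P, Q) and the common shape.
P = [1, 3, 4, 7] / [2, 6] / [5];  Q = [1, 2, 5, 7] / [3, 6] / [4];  common shape = (4, 2, 1)

Row-insert the values π_1, π_2, … into P one at a time, bumping the leftmost entry strictly greater than the inserted value down to the next row. The recording tableau Q records, in position (i, j), the step at which that cell was added to P.
  Insert 2 (step 1): P = [2];  Q = [1]
  Insert 5 (step 2): P = [2, 5];  Q = [1, 2]
  Insert 3 (step 3): P = [2, 3] / [5];  Q = [1, 2] / [3]
  Insert 1 (step 4): P = [1, 3] / [2] / [5];  Q = [1, 2] / [3] / [4]
  Insert 6 (step 5): P = [1, 3, 6] / [2] / [5];  Q = [1, 2, 5] / [3] / [4]
  Insert 4 (step 6): P = [1, 3, 4] / [2, 6] / [5];  Q = [1, 2, 5] / [3, 6] / [4]
  Insert 7 (step 7): P = [1, 3, 4, 7] / [2, 6] / [5];  Q = [1, 2, 5, 7] / [3, 6] / [4]
Final shape: (4, 2, 1).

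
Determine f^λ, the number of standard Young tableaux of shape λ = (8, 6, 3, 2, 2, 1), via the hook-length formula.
# SYT of shape (8, 6, 3, 2, 2, 1) = 2961389970

Hook-length formula: f^λ = n! / Π hook(c), product over all cells c of the Young diagram. For λ = (8, 6, 3, 2, 2, 1), n = 22 boxes. Hook lengths by row (left-to-right, top-to-bottom): [13, 11, 8, 6, 5, 4, 2, 1]; [10, 8, 5, 3, 2, 1]; [6, 4, 1]; [4, 2]; [3, 1]; [1]. Product of hooks = 379551744000. So f^λ = 22! / 379551744000 = 1124000727777607680000 / 379551744000 = 2961389970.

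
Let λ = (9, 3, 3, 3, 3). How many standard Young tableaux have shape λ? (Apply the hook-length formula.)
# SYT of shape (9, 3, 3, 3, 3) = 39884040

Hook-length formula: f^λ = n! / Π hook(c), product over all cells c of the Young diagram. For λ = (9, 3, 3, 3, 3), n = 21 boxes. Hook lengths by row (left-to-right, top-to-bottom): [13, 12, 11, 6, 5, 4, 3, 2, 1]; [6, 5, 4]; [5, 4, 3]; [4, 3, 2]; [3, 2, 1]. Product of hooks = 1280987136000. So f^λ = 21! / 1280987136000 = 51090942171709440000 / 1280987136000 = 39884040.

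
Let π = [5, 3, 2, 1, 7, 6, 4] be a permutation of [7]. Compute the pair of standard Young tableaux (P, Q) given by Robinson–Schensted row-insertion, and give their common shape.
P = [1, 4] / [2, 6] / [3, 7] / [5];  Q = [1, 5] / [2, 6] / [3, 7] / [4];  common shape = (2, 2, 2, 1)

Row-insert the values π_1, π_2, … into P one at a time, bumping the leftmost entry strictly greater than the inserted value down to the next row. The recording tableau Q records, in position (i, j), the step at which that cell was added to P.
  Insert 5 (step 1): P = [5];  Q = [1]
  Insert 3 (step 2): P = [3] / [5];  Q = [1] / [2]
  Insert 2 (step 3): P = [2] / [3] / [5];  Q = [1] / [2] / [3]
  Insert 1 (step 4): P = [1] / [2] / [3] / [5];  Q = [1] / [2] / [3] / [4]
  Insert 7 (step 5): P = [1, 7] / [2] / [3] / [5];  Q = [1, 5] / [2] / [3] / [4]
  Insert 6 (step 6): P = [1, 6] / [2, 7] / [3] / [5];  Q = [1, 5] / [2, 6] / [3] / [4]
  Insert 4 (step 7): P = [1, 4] / [2, 6] / [3, 7] / [5];  Q = [1, 5] / [2, 6] / [3, 7] / [4]
Final shape: (2, 2, 2, 1).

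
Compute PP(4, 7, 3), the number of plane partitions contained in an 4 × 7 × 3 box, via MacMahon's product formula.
PP(4, 7, 3) = 1557270

Evaluate the triple product over i = 1..4, j = 1..7, k = 1..3. The factors are (2/1) · (3/2) · (4/3) · (3/2) · (4/3) · (5/4) · (4/3) · (5/4) · … (84 factors total). The numerators and denominators telescope so the product is an integer; carrying out the multiplication exactly gives PP(4, 7, 3) = 1557270.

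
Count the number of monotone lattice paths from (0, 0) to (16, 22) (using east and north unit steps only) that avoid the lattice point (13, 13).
Number of paths = 19951842430

Total paths from (0, 0) to (16, 22): C(38, 16) = 22239974430. Paths through (13, 13): (paths (0, 0) → (13, 13)) × (paths (13, 13) → (16, 22)) = C(26, 13) · C(12, 3) = 10400600 · 220 = 2288132000. Avoidance count = 22239974430 − 2288132000 = 19951842430.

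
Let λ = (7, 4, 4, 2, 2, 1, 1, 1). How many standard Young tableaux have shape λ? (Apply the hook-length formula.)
# SYT of shape (7, 4, 4, 2, 2, 1, 1, 1) = 2731432704

Hook-length formula: f^λ = n! / Π hook(c), product over all cells c of the Young diagram. For λ = (7, 4, 4, 2, 2, 1, 1, 1), n = 22 boxes. Hook lengths by row (left-to-right, top-to-bottom): [14, 10, 7, 6, 3, 2, 1]; [10, 6, 3, 2]; [9, 5, 2, 1]; [6, 2]; [5, 1]; [3]; [2]; [1]. Product of hooks = 411505920000. So f^λ = 22! / 411505920000 = 1124000727777607680000 / 411505920000 = 2731432704.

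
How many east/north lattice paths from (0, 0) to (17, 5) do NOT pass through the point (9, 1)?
Number of paths = 21384

Total paths from (0, 0) to (17, 5): C(22, 17) = 26334. Paths through (9, 1): (paths (0, 0) → (9, 1)) × (paths (9, 1) → (17, 5)) = C(10, 9) · C(12, 8) = 10 · 495 = 4950. Avoidance count = 26334 − 4950 = 21384.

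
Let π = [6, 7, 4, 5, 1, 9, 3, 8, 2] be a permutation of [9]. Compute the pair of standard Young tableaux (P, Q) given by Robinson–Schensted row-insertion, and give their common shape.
P = [1, 2, 8] / [3, 5, 9] / [4, 7] / [6];  Q = [1, 2, 6] / [3, 4, 8] / [5, 7] / [9];  common shape = (3, 3, 2, 1)

Row-insert the values π_1, π_2, … into P one at a time, bumping the leftmost entry strictly greater than the inserted value down to the next row. The recording tableau Q records, in position (i, j), the step at which that cell was added to P.
  Insert 6 (step 1): P = [6];  Q = [1]
  Insert 7 (step 2): P = [6, 7];  Q = [1, 2]
  Insert 4 (step 3): P = [4, 7] / [6];  Q = [1, 2] / [3]
  Insert 5 (step 4): P = [4, 5] / [6, 7];  Q = [1, 2] / [3, 4]
  Insert 1 (step 5): P = [1, 5] / [4, 7] / [6];  Q = [1, 2] / [3, 4] / [5]
  Insert 9 (step 6): P = [1, 5, 9] / [4, 7] / [6];  Q = [1, 2, 6] / [3, 4] / [5]
  Insert 3 (step 7): P = [1, 3, 9] / [4, 5] / [6, 7];  Q = [1, 2, 6] / [3, 4] / [5, 7]
  Insert 8 (step 8): P = [1, 3, 8] / [4, 5, 9] / [6, 7];  Q = [1, 2, 6] / [3, 4, 8] / [5, 7]
  Insert 2 (step 9): P = [1, 2, 8] / [3, 5, 9] / [4, 7] / [6];  Q = [1, 2, 6] / [3, 4, 8] / [5, 7] / [9]
Final shape: (3, 3, 2, 1).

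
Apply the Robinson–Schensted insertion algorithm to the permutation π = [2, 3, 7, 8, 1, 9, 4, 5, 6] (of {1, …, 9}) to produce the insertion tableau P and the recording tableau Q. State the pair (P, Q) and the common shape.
P = [1, 3, 4, 5, 6] / [2, 7, 8, 9];  Q = [1, 2, 3, 4, 6] / [5, 7, 8, 9];  common shape = (5, 4)

Row-insert the values π_1, π_2, … into P one at a time, bumping the leftmost entry strictly greater than the inserted value down to the next row. The recording tableau Q records, in position (i, j), the step at which that cell was added to P.
  Insert 2 (step 1): P = [2];  Q = [1]
  Insert 3 (step 2): P = [2, 3];  Q = [1, 2]
  Insert 7 (step 3): P = [2, 3, 7];  Q = [1, 2, 3]
  Insert 8 (step 4): P = [2, 3, 7, 8];  Q = [1, 2, 3, 4]
  Insert 1 (step 5): P = [1, 3, 7, 8] / [2];  Q = [1, 2, 3, 4] / [5]
  Insert 9 (step 6): P = [1, 3, 7, 8, 9] / [2];  Q = [1, 2, 3, 4, 6] / [5]
  Insert 4 (step 7): P = [1, 3, 4, 8, 9] / [2, 7];  Q = [1, 2, 3, 4, 6] / [5, 7]
  Insert 5 (step 8): P = [1, 3, 4, 5, 9] / [2, 7, 8];  Q = [1, 2, 3, 4, 6] / [5, 7, 8]
  Insert 6 (step 9): P = [1, 3, 4, 5, 6] / [2, 7, 8, 9];  Q = [1, 2, 3, 4, 6] / [5, 7, 8, 9]
Final shape: (5, 4).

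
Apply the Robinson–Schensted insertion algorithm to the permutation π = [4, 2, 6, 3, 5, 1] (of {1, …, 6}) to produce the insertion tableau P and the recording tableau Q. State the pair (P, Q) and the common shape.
P = [1, 3, 5] / [2, 6] / [4];  Q = [1, 3, 5] / [2, 4] / [6];  common shape = (3, 2, 1)

Row-insert the values π_1, π_2, … into P one at a time, bumping the leftmost entry strictly greater than the inserted value down to the next row. The recording tableau Q records, in position (i, j), the step at which that cell was added to P.
  Insert 4 (step 1): P = [4];  Q = [1]
  Insert 2 (step 2): P = [2] / [4];  Q = [1] / [2]
  Insert 6 (step 3): P = [2, 6] / [4];  Q = [1, 3] / [2]
  Insert 3 (step 4): P = [2, 3] / [4, 6];  Q = [1, 3] / [2, 4]
  Insert 5 (step 5): P = [2, 3, 5] / [4, 6];  Q = [1, 3, 5] / [2, 4]
  Insert 1 (step 6): P = [1, 3, 5] / [2, 6] / [4];  Q = [1, 3, 5] / [2, 4] / [6]
Final shape: (3, 2, 1).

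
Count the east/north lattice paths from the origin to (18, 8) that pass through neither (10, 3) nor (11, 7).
Number of paths = 951041

Inclusion–exclusion. Total paths: C(26, 18) = 1562275. Through P₁: C(13, 10)·C(13, 8) = 368082. Through P₂: C(18, 11)·C(8, 7) = 254592. Since P₁ is strictly southwest of P₂, a monotone path through both must visit P₁ then P₂; paths through both = C(13, 10)·C(5, 1)·C(8, 7) = 11440. Avoid both = 1562275 − 368082 − 254592 + 11440 = 951041.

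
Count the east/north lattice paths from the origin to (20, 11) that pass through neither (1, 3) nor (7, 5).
Number of paths = 57342255

Inclusion–exclusion. Total paths: C(31, 20) = 84672315. Through P₁: C(4, 1)·C(27, 19) = 8880300. Through P₂: C(12, 7)·C(19, 13) = 21488544. Since P₁ is strictly southwest of P₂, a monotone path through both must visit P₁ then P₂; paths through both = C(4, 1)·C(8, 6)·C(19, 13) = 3038784. Avoid both = 84672315 − 8880300 − 21488544 + 3038784 = 57342255.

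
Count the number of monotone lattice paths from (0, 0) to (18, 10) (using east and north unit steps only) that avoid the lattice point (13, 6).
Number of paths = 9704478

Total paths from (0, 0) to (18, 10): C(28, 18) = 13123110. Paths through (13, 6): (paths (0, 0) → (13, 6)) × (paths (13, 6) → (18, 10)) = C(19, 13) · C(9, 5) = 27132 · 126 = 3418632. Avoidance count = 13123110 − 3418632 = 9704478.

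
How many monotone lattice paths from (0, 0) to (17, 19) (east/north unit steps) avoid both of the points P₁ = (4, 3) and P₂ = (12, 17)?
Number of paths = 5367475890

Inclusion–exclusion. Total paths: C(36, 17) = 8597496600. Through P₁: C(7, 4)·C(29, 13) = 2375237025. Through P₂: C(29, 12)·C(7, 5) = 1089814635. Since P₁ is strictly southwest of P₂, a monotone path through both must visit P₁ then P₂; paths through both = C(7, 4)·C(22, 8)·C(7, 5) = 235030950. Avoid both = 8597496600 − 2375237025 − 1089814635 + 235030950 = 5367475890.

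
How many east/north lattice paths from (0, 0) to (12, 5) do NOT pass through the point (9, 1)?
Number of paths = 5838

Total paths from (0, 0) to (12, 5): C(17, 12) = 6188. Paths through (9, 1): (paths (0, 0) → (9, 1)) × (paths (9, 1) → (12, 5)) = C(10, 9) · C(7, 3) = 10 · 35 = 350. Avoidance count = 6188 − 350 = 5838.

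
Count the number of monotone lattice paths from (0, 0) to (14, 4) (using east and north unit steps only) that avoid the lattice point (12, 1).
Number of paths = 2930

Total paths from (0, 0) to (14, 4): C(18, 14) = 3060. Paths through (12, 1): (paths (0, 0) → (12, 1)) × (paths (12, 1) → (14, 4)) = C(13, 12) · C(5, 2) = 13 · 10 = 130. Avoidance count = 3060 − 130 = 2930.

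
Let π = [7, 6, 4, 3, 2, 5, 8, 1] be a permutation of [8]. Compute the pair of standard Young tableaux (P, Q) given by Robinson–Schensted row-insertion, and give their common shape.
P = [1, 5, 8] / [2] / [3] / [4] / [6] / [7];  Q = [1, 6, 7] / [2] / [3] / [4] / [5] / [8];  common shape = (3, 1, 1, 1, 1, 1)

Row-insert the values π_1, π_2, … into P one at a time, bumping the leftmost entry strictly greater than the inserted value down to the next row. The recording tableau Q records, in position (i, j), the step at which that cell was added to P.
  Insert 7 (step 1): P = [7];  Q = [1]
  Insert 6 (step 2): P = [6] / [7];  Q = [1] / [2]
  Insert 4 (step 3): P = [4] / [6] / [7];  Q = [1] / [2] / [3]
  Insert 3 (step 4): P = [3] / [4] / [6] / [7];  Q = [1] / [2] / [3] / [4]
  Insert 2 (step 5): P = [2] / [3] / [4] / [6] / [7];  Q = [1] / [2] / [3] / [4] / [5]
  Insert 5 (step 6): P = [2, 5] / [3] / [4] / [6] / [7];  Q = [1, 6] / [2] / [3] / [4] / [5]
  Insert 8 (step 7): P = [2, 5, 8] / [3] / [4] / [6] / [7];  Q = [1, 6, 7] / [2] / [3] / [4] / [5]
  Insert 1 (step 8): P = [1, 5, 8] / [2] / [3] / [4] / [6] / [7];  Q = [1, 6, 7] / [2] / [3] / [4] / [5] / [8]
Final shape: (3, 1, 1, 1, 1, 1).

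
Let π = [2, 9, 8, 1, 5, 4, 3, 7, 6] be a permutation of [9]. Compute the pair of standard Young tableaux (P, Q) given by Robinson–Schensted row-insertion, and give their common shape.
P = [1, 3, 6] / [2, 4, 7] / [5] / [8] / [9];  Q = [1, 2, 8] / [3, 5, 9] / [4] / [6] / [7];  common shape = (3, 3, 1, 1, 1)

Row-insert the values π_1, π_2, … into P one at a time, bumping the leftmost entry strictly greater than the inserted value down to the next row. The recording tableau Q records, in position (i, j), the step at which that cell was added to P.
  Insert 2 (step 1): P = [2];  Q = [1]
  Insert 9 (step 2): P = [2, 9];  Q = [1, 2]
  Insert 8 (step 3): P = [2, 8] / [9];  Q = [1, 2] / [3]
  Insert 1 (step 4): P = [1, 8] / [2] / [9];  Q = [1, 2] / [3] / [4]
  Insert 5 (step 5): P = [1, 5] / [2, 8] / [9];  Q = [1, 2] / [3, 5] / [4]
  Insert 4 (step 6): P = [1, 4] / [2, 5] / [8] / [9];  Q = [1, 2] / [3, 5] / [4] / [6]
  Insert 3 (step 7): P = [1, 3] / [2, 4] / [5] / [8] / [9];  Q = [1, 2] / [3, 5] / [4] / [6] / [7]
  Insert 7 (step 8): P = [1, 3, 7] / [2, 4] / [5] / [8] / [9];  Q = [1, 2, 8] / [3, 5] / [4] / [6] / [7]
  Insert 6 (step 9): P = [1, 3, 6] / [2, 4, 7] / [5] / [8] / [9];  Q = [1, 2, 8] / [3, 5, 9] / [4] / [6] / [7]
Final shape: (3, 3, 1, 1, 1).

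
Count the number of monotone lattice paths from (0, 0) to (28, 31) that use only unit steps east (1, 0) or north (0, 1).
Number of paths = 55317304280338408

A monotone lattice path from (0, 0) to (28, 31) consists of 28 east steps and 31 north steps in some order, so it is determined by which 28 of the 59 steps are east. The count is C(59, 28) = 55317304280338408.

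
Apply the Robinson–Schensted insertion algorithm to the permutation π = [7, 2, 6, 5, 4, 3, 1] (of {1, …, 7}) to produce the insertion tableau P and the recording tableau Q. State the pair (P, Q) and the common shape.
P = [1, 3] / [2] / [4] / [5] / [6] / [7];  Q = [1, 3] / [2] / [4] / [5] / [6] / [7];  common shape = (2, 1, 1, 1, 1, 1)

Row-insert the values π_1, π_2, … into P one at a time, bumping the leftmost entry strictly greater than the inserted value down to the next row. The recording tableau Q records, in position (i, j), the step at which that cell was added to P.
  Insert 7 (step 1): P = [7];  Q = [1]
  Insert 2 (step 2): P = [2] / [7];  Q = [1] / [2]
  Insert 6 (step 3): P = [2, 6] / [7];  Q = [1, 3] / [2]
  Insert 5 (step 4): P = [2, 5] / [6] / [7];  Q = [1, 3] / [2] / [4]
  Insert 4 (step 5): P = [2, 4] / [5] / [6] / [7];  Q = [1, 3] / [2] / [4] / [5]
  Insert 3 (step 6): P = [2, 3] / [4] / [5] / [6] / [7];  Q = [1, 3] / [2] / [4] / [5] / [6]
  Insert 1 (step 7): P = [1, 3] / [2] / [4] / [5] / [6] / [7];  Q = [1, 3] / [2] / [4] / [5] / [6] / [7]
Final shape: (2, 1, 1, 1, 1, 1).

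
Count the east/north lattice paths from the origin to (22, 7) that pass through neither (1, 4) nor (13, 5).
Number of paths = 1082995

Inclusion–exclusion. Total paths: C(29, 22) = 1560780. Through P₁: C(5, 1)·C(24, 21) = 10120. Through P₂: C(18, 13)·C(11, 9) = 471240. Since P₁ is strictly southwest of P₂, a monotone path through both must visit P₁ then P₂; paths through both = C(5, 1)·C(13, 12)·C(11, 9) = 3575. Avoid both = 1560780 − 10120 − 471240 + 3575 = 1082995.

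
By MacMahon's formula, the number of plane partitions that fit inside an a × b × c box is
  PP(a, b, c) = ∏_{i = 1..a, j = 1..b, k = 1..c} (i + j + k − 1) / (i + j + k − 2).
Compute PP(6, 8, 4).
PP(6, 8, 4) = 90474964580

Evaluate the triple product over i = 1..6, j = 1..8, k = 1..4. The factors are (2/1) · (3/2) · (4/3) · (5/4) · (3/2) · (4/3) · (5/4) · (6/5) · … (192 factors total). The numerators and denominators telescope so the product is an integer; carrying out the multiplication exactly gives PP(6, 8, 4) = 90474964580.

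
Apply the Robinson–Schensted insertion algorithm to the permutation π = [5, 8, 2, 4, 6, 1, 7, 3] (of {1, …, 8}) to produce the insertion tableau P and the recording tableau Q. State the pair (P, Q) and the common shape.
P = [1, 3, 6, 7] / [2, 4] / [5, 8];  Q = [1, 2, 5, 7] / [3, 4] / [6, 8];  common shape = (4, 2, 2)

Row-insert the values π_1, π_2, … into P one at a time, bumping the leftmost entry strictly greater than the inserted value down to the next row. The recording tableau Q records, in position (i, j), the step at which that cell was added to P.
  Insert 5 (step 1): P = [5];  Q = [1]
  Insert 8 (step 2): P = [5, 8];  Q = [1, 2]
  Insert 2 (step 3): P = [2, 8] / [5];  Q = [1, 2] / [3]
  Insert 4 (step 4): P = [2, 4] / [5, 8];  Q = [1, 2] / [3, 4]
  Insert 6 (step 5): P = [2, 4, 6] / [5, 8];  Q = [1, 2, 5] / [3, 4]
  Insert 1 (step 6): P = [1, 4, 6] / [2, 8] / [5];  Q = [1, 2, 5] / [3, 4] / [6]
  Insert 7 (step 7): P = [1, 4, 6, 7] / [2, 8] / [5];  Q = [1, 2, 5, 7] / [3, 4] / [6]
  Insert 3 (step 8): P = [1, 3, 6, 7] / [2, 4] / [5, 8];  Q = [1, 2, 5, 7] / [3, 4] / [6, 8]
Final shape: (4, 2, 2).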